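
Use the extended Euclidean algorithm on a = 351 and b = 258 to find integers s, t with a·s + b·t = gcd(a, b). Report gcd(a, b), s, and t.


Euclidean algorithm on (351, 258) — divide until remainder is 0:
  351 = 1 · 258 + 93
  258 = 2 · 93 + 72
  93 = 1 · 72 + 21
  72 = 3 · 21 + 9
  21 = 2 · 9 + 3
  9 = 3 · 3 + 0
gcd(351, 258) = 3.
Track Bezout coefficients alongside the remainders: start with r₀ = 351 = a·1 + b·0 (s = 1, t = 0) and r₁ = 258 = a·0 + b·1 (s = 0, t = 1); each new remainder r_{k+1} = r_{k-1} − q_k·r_k inherits s_{k+1} = s_{k-1} − q_k·s_k, t_{k+1} = t_{k-1} − q_k·t_k, so r_k = a·s_k + b·t_k at every step:
  q = 1: r = 93, s = 1 − 1·0 = 1, t = 0 − 1·1 = -1  (check: 351·1 + 258·(-1) = 93)
  q = 2: r = 72, s = 0 − 2·1 = -2, t = 1 − 2·(-1) = 3  (check: 351·(-2) + 258·3 = 72)
  q = 1: r = 21, s = 1 − 1·(-2) = 3, t = -1 − 1·3 = -4  (check: 351·3 + 258·(-4) = 21)
  q = 3: r = 9, s = -2 − 3·3 = -11, t = 3 − 3·(-4) = 15  (check: 351·(-11) + 258·15 = 9)
  q = 2: r = 3, s = 3 − 2·(-11) = 25, t = -4 − 2·15 = -34  (check: 351·25 + 258·(-34) = 3)
The row with r = 3 (the gcd) gives the Bezout coefficients s = 25, t = -34.
Result: 351 · (25) + 258 · (-34) = 3.

gcd(351, 258) = 3; s = 25, t = -34 (check: 351·25 + 258·(-34) = 3).


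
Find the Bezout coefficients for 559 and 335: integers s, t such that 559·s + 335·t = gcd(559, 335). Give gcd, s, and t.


Euclidean algorithm on (559, 335) — divide until remainder is 0:
  559 = 1 · 335 + 224
  335 = 1 · 224 + 111
  224 = 2 · 111 + 2
  111 = 55 · 2 + 1
  2 = 2 · 1 + 0
gcd(559, 335) = 1.
Track Bezout coefficients alongside the remainders: start with r₀ = 559 = a·1 + b·0 (s = 1, t = 0) and r₁ = 335 = a·0 + b·1 (s = 0, t = 1); each new remainder r_{k+1} = r_{k-1} − q_k·r_k inherits s_{k+1} = s_{k-1} − q_k·s_k, t_{k+1} = t_{k-1} − q_k·t_k, so r_k = a·s_k + b·t_k at every step:
  q = 1: r = 224, s = 1 − 1·0 = 1, t = 0 − 1·1 = -1  (check: 559·1 + 335·(-1) = 224)
  q = 1: r = 111, s = 0 − 1·1 = -1, t = 1 − 1·(-1) = 2  (check: 559·(-1) + 335·2 = 111)
  q = 2: r = 2, s = 1 − 2·(-1) = 3, t = -1 − 2·2 = -5  (check: 559·3 + 335·(-5) = 2)
  q = 55: r = 1, s = -1 − 55·3 = -166, t = 2 − 55·(-5) = 277  (check: 559·(-166) + 335·277 = 1)
The row with r = 1 (the gcd) gives the Bezout coefficients s = -166, t = 277.
Result: 559 · (-166) + 335 · (277) = 1.

gcd(559, 335) = 1; s = -166, t = 277 (check: 559·(-166) + 335·277 = 1).


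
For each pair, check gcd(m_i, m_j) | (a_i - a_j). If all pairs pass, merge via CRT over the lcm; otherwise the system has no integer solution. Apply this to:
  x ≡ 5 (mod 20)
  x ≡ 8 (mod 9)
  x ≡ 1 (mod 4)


Moduli 20, 9, 4 are not pairwise coprime, so CRT works modulo lcm(m_i) when all pairwise compatibility conditions hold.
Pairwise compatibility: gcd(m_i, m_j) must divide a_i - a_j for every pair.
Merge one congruence at a time:
  Start: x ≡ 5 (mod 20).
  Combine with x ≡ 8 (mod 9): gcd(20, 9) = 1; 8 - 5 = 3, which IS divisible by 1, so compatible.
    Write x = 5 + 20·t and substitute into x ≡ 8 (mod 9): 20·t ≡ 8 − 5 = 3 (mod 9).
    Reduce coefficients mod 9: 2·t ≡ 3 (mod 9).
    The inverse of 2 mod 9 is 5 (since 2·5 = 10 = 1·9 + 1), so t ≡ 5·3 = 15 ≡ 6 (mod 9).
    Then x = 5 + 20·6 = 125, valid modulo lcm(20, 9) = 180: x ≡ 125 (mod 180).
  Combine with x ≡ 1 (mod 4): gcd(180, 4) = 4; 1 - 125 = -124, which IS divisible by 4, so compatible.
    Write x = 125 + 180·t and substitute into x ≡ 1 (mod 4): 180·t ≡ 1 − 125 = -124 (mod 4).
    Divide the congruence (and modulus) by g = 4: 45·t ≡ -31 (mod 1).
    Modulo 1 every t works; take t = 0.
    Then x = 125 + 180·0 = 125, valid modulo lcm(180, 4) = 180: x ≡ 125 (mod 180).
Verify: 125 mod 20 = 5, 125 mod 9 = 8, 125 mod 4 = 1.

x ≡ 125 (mod 180).


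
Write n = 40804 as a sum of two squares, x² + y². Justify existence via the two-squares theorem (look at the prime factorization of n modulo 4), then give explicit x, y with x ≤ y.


Step 1: Factor n = 40804 = 2^2 · 101^2.
Step 2: Check the mod-4 condition on each prime factor: 2 = 2 (special); 101 ≡ 1 (mod 4), exponent 2.
All primes ≡ 3 (mod 4) appear to even exponent (or don't appear), so by the two-squares theorem n IS expressible as a sum of two squares.
Step 3: Build a representation. Group n = k² · m with k = 2 and m = 101 · 101 = 10201 (a product of primes ≡ 1 (mod 4)); a representation of m scales to one of n via (k·x)² + (k·y)² = k²(x² + y²). Each prime p ≡ 1 (mod 4) is itself a sum of two squares; find a² by testing p − a² for a perfect square:
  101: 101 − 1² = 100 = 10² ⇒ 101 = 1² + 10².
  Combine using the Brahmagupta–Fibonacci identity (a² + b²)(c² + d²) = (ac − bd)² + (ad + bc)² = (ac + bd)² + (ad − bc)²:
  101 · 101 = 10201: from (1² + 10²)(1² + 10²), take (1·1 − 10·10, 1·10 + 10·1) = (1 − 100, 10 + 10) = (-99, 20); dropping signs (only squares matter) gives (99, 20); check 99² + 20² = 9801 + 400 = 10201 ✓.
  Scale by k = 2: (2·99, 2·20) = (198, 40).
Step 4: Order so x ≤ y and verify: 40² + 198² = 1600 + 39204 = 40804 = n. ✓

n = 40804 = 40² + 198² (one valid representation with x ≤ y).


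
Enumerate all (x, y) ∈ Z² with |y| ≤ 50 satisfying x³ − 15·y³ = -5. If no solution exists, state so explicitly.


The equation is x³ - 15y³ = -5. For fixed y, x³ = 15·y³ − 5, so a solution requires the RHS to be a perfect cube.
Strategy: iterate y from -50 to 50, compute RHS = 15·y³ − 5, and check whether it is a (positive or negative) perfect cube.
Check small values of y:
  y = 0: RHS = -5 is not a perfect cube.
  y = 1: RHS = 10 is not a perfect cube.
  y = -1: RHS = -20 is not a perfect cube.
  y = 2: RHS = 115 is not a perfect cube.
  y = -2: RHS = -125 = (-5)³ ⇒ x = -5 works.
  y = 3: RHS = 400 is not a perfect cube.
  y = -3: RHS = -410 is not a perfect cube.
Continuing the search up to |y| = 50 finds no further solutions beyond those listed.
Collected solutions: (-5, -2).

Solutions (with |y| ≤ 50): (-5, -2).


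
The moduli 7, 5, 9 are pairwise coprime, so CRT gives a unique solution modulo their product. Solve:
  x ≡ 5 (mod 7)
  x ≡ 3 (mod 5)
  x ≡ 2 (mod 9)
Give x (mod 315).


Moduli 7, 5, 9 are pairwise coprime; by CRT there is a unique solution modulo M = 7 · 5 · 9 = 315.
Solve pairwise, accumulating the modulus:
  Start with x ≡ 5 (mod 7).
  Combine with x ≡ 3 (mod 5): since gcd(7, 5) = 1, we get a unique residue mod 35.
    Write x = 5 + 7·t and substitute into x ≡ 3 (mod 5): 7·t ≡ 3 − 5 = -2 (mod 5).
    Reduce coefficients mod 5: 2·t ≡ 3 (mod 5).
    The inverse of 2 mod 5 is 3 (since 2·3 = 6 = 1·5 + 1), so t ≡ 3·3 = 9 ≡ 4 (mod 5).
    Then x = 5 + 7·4 = 33, valid modulo lcm(7, 5) = 35: x ≡ 33 (mod 35).
  Combine with x ≡ 2 (mod 9): since gcd(35, 9) = 1, we get a unique residue mod 315.
    Write x = 33 + 35·t and substitute into x ≡ 2 (mod 9): 35·t ≡ 2 − 33 = -31 (mod 9).
    Reduce coefficients mod 9: 8·t ≡ 5 (mod 9).
    The inverse of 8 mod 9 is 8 (since 8·8 = 64 = 7·9 + 1), so t ≡ 8·5 = 40 ≡ 4 (mod 9).
    Then x = 33 + 35·4 = 173, valid modulo lcm(35, 9) = 315: x ≡ 173 (mod 315).
Verify: 173 mod 7 = 5 ✓, 173 mod 5 = 3 ✓, 173 mod 9 = 2 ✓.

x ≡ 173 (mod 315).


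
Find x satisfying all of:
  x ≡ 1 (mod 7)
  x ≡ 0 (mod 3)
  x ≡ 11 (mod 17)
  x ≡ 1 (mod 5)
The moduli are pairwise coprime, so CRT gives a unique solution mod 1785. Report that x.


Product of moduli M = 7 · 3 · 17 · 5 = 1785.
Merge one congruence at a time:
  Start: x ≡ 1 (mod 7).
  Combine with x ≡ 0 (mod 3); new modulus lcm = 21.
    Write x = 1 + 7·t and substitute into x ≡ 0 (mod 3): 7·t ≡ 0 − 1 = -1 (mod 3).
    Reduce coefficients mod 3: 1·t ≡ 2 (mod 3).
    So t ≡ 2 (mod 3).
    Then x = 1 + 7·2 = 15, valid modulo lcm(7, 3) = 21: x ≡ 15 (mod 21).
  Combine with x ≡ 11 (mod 17); new modulus lcm = 357.
    Write x = 15 + 21·t and substitute into x ≡ 11 (mod 17): 21·t ≡ 11 − 15 = -4 (mod 17).
    Reduce coefficients mod 17: 4·t ≡ 13 (mod 17).
    The inverse of 4 mod 17 is 13 (since 4·13 = 52 = 3·17 + 1), so t ≡ 13·13 = 169 ≡ 16 (mod 17).
    Then x = 15 + 21·16 = 351, valid modulo lcm(21, 17) = 357: x ≡ 351 (mod 357).
  Combine with x ≡ 1 (mod 5); new modulus lcm = 1785.
    Write x = 351 + 357·t and substitute into x ≡ 1 (mod 5): 357·t ≡ 1 − 351 = -350 (mod 5).
    Reduce coefficients mod 5: 2·t ≡ 0 (mod 5).
    The inverse of 2 mod 5 is 3 (since 2·3 = 6 = 1·5 + 1), so t ≡ 3·0 = 0 ≡ 0 (mod 5).
    Then x = 351 + 357·0 = 351, valid modulo lcm(357, 5) = 1785: x ≡ 351 (mod 1785).
Verify against each original: 351 mod 7 = 1, 351 mod 3 = 0, 351 mod 17 = 11, 351 mod 5 = 1.

x ≡ 351 (mod 1785).


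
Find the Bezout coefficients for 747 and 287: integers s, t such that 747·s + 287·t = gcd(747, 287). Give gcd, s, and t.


Euclidean algorithm on (747, 287) — divide until remainder is 0:
  747 = 2 · 287 + 173
  287 = 1 · 173 + 114
  173 = 1 · 114 + 59
  114 = 1 · 59 + 55
  59 = 1 · 55 + 4
  55 = 13 · 4 + 3
  4 = 1 · 3 + 1
  3 = 3 · 1 + 0
gcd(747, 287) = 1.
Track Bezout coefficients alongside the remainders: start with r₀ = 747 = a·1 + b·0 (s = 1, t = 0) and r₁ = 287 = a·0 + b·1 (s = 0, t = 1); each new remainder r_{k+1} = r_{k-1} − q_k·r_k inherits s_{k+1} = s_{k-1} − q_k·s_k, t_{k+1} = t_{k-1} − q_k·t_k, so r_k = a·s_k + b·t_k at every step:
  q = 2: r = 173, s = 1 − 2·0 = 1, t = 0 − 2·1 = -2  (check: 747·1 + 287·(-2) = 173)
  q = 1: r = 114, s = 0 − 1·1 = -1, t = 1 − 1·(-2) = 3  (check: 747·(-1) + 287·3 = 114)
  q = 1: r = 59, s = 1 − 1·(-1) = 2, t = -2 − 1·3 = -5  (check: 747·2 + 287·(-5) = 59)
  q = 1: r = 55, s = -1 − 1·2 = -3, t = 3 − 1·(-5) = 8  (check: 747·(-3) + 287·8 = 55)
  q = 1: r = 4, s = 2 − 1·(-3) = 5, t = -5 − 1·8 = -13  (check: 747·5 + 287·(-13) = 4)
  q = 13: r = 3, s = -3 − 13·5 = -68, t = 8 − 13·(-13) = 177  (check: 747·(-68) + 287·177 = 3)
  q = 1: r = 1, s = 5 − 1·(-68) = 73, t = -13 − 1·177 = -190  (check: 747·73 + 287·(-190) = 1)
The row with r = 1 (the gcd) gives the Bezout coefficients s = 73, t = -190.
Result: 747 · (73) + 287 · (-190) = 1.

gcd(747, 287) = 1; s = 73, t = -190 (check: 747·73 + 287·(-190) = 1).


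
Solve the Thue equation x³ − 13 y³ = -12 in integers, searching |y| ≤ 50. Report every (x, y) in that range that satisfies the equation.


The equation is x³ - 13y³ = -12. For fixed y, x³ = 13·y³ − 12, so a solution requires the RHS to be a perfect cube.
Strategy: iterate y from -50 to 50, compute RHS = 13·y³ − 12, and check whether it is a (positive or negative) perfect cube.
Check small values of y:
  y = 0: RHS = -12 is not a perfect cube.
  y = 1: RHS = 1 = (1)³ ⇒ x = 1 works.
  y = -1: RHS = -25 is not a perfect cube.
  y = 2: RHS = 92 is not a perfect cube.
  y = -2: RHS = -116 is not a perfect cube.
  y = 3: RHS = 339 is not a perfect cube.
  y = -3: RHS = -363 is not a perfect cube.
Continuing the search up to |y| = 50 finds no further solutions beyond those listed.
Collected solutions: (1, 1).

Solutions (with |y| ≤ 50): (1, 1).


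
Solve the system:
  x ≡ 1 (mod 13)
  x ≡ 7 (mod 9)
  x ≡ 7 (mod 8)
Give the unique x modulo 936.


Moduli 13, 9, 8 are pairwise coprime; by CRT there is a unique solution modulo M = 13 · 9 · 8 = 936.
Solve pairwise, accumulating the modulus:
  Start with x ≡ 1 (mod 13).
  Combine with x ≡ 7 (mod 9): since gcd(13, 9) = 1, we get a unique residue mod 117.
    Write x = 1 + 13·t and substitute into x ≡ 7 (mod 9): 13·t ≡ 7 − 1 = 6 (mod 9).
    Reduce coefficients mod 9: 4·t ≡ 6 (mod 9).
    The inverse of 4 mod 9 is 7 (since 4·7 = 28 = 3·9 + 1), so t ≡ 7·6 = 42 ≡ 6 (mod 9).
    Then x = 1 + 13·6 = 79, valid modulo lcm(13, 9) = 117: x ≡ 79 (mod 117).
  Combine with x ≡ 7 (mod 8): since gcd(117, 8) = 1, we get a unique residue mod 936.
    Write x = 79 + 117·t and substitute into x ≡ 7 (mod 8): 117·t ≡ 7 − 79 = -72 (mod 8).
    Reduce coefficients mod 8: 5·t ≡ 0 (mod 8).
    The inverse of 5 mod 8 is 5 (since 5·5 = 25 = 3·8 + 1), so t ≡ 5·0 = 0 ≡ 0 (mod 8).
    Then x = 79 + 117·0 = 79, valid modulo lcm(117, 8) = 936: x ≡ 79 (mod 936).
Verify: 79 mod 13 = 1 ✓, 79 mod 9 = 7 ✓, 79 mod 8 = 7 ✓.

x ≡ 79 (mod 936).


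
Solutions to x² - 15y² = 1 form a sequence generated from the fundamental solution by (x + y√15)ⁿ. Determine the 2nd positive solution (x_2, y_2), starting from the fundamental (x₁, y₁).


Step 1: Find the fundamental solution (x₁, y₁) of x² - 15y² = 1.
  Expand √15 as a continued fraction. a₀ = ⌊√15⌋ = 3; iterate m_{k+1} = d_k·a_k − m_k, d_{k+1} = (15 − m_{k+1}²)/d_k, a_{k+1} = ⌊(a₀ + m_{k+1})/d_{k+1}⌋ (starting m₀ = 0, d₀ = 1), with convergents p_k = a_k·p_{k-1} + p_{k-2}, q_k = a_k·q_{k-1} + q_{k-2} (p₋₁ = 1, q₋₁ = 0):
  k = 0: a₀ = 3; p₀/q₀ = 3/1; p₀² − 15·q₀² = 9 − 15 = -6.
  k = 1: m = 3, d = 6, a = ⌊(3 + 3)/6⌋ = 1; p/q = (1·3 + 1)/(1·1 + 0) = 4/1; p² − 15·q² = 16 − 15 = 1.
  The first convergent with p² − 15·q² = 1 gives the fundamental solution (x₁, y₁) = (4, 1).
Step 2: Apply the recurrence (x_{n+1}, y_{n+1}) = (x₁x_n + 15y₁y_n, x₁y_n + y₁x_n) repeatedly.
  From (x_1, y_1) = (4, 1): x_2 = 4·4 + 15·1·1 = 31; y_2 = 4·1 + 1·4 = 8.
Step 3: Verify x_2² - 15·y_2² = 961 - 960 = 1 (should be 1). ✓

(x_1, y_1) = (4, 1); (x_2, y_2) = (31, 8).


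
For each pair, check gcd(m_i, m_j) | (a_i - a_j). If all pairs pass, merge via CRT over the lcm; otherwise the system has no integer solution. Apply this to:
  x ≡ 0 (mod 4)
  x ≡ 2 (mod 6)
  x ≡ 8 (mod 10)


Moduli 4, 6, 10 are not pairwise coprime, so CRT works modulo lcm(m_i) when all pairwise compatibility conditions hold.
Pairwise compatibility: gcd(m_i, m_j) must divide a_i - a_j for every pair.
Merge one congruence at a time:
  Start: x ≡ 0 (mod 4).
  Combine with x ≡ 2 (mod 6): gcd(4, 6) = 2; 2 - 0 = 2, which IS divisible by 2, so compatible.
    Write x = 0 + 4·t and substitute into x ≡ 2 (mod 6): 4·t ≡ 2 − 0 = 2 (mod 6).
    Divide the congruence (and modulus) by g = 2: 2·t ≡ 1 (mod 3).
    The inverse of 2 mod 3 is 2 (since 2·2 = 4 = 1·3 + 1), so t ≡ 2·1 = 2 ≡ 2 (mod 3).
    Then x = 0 + 4·2 = 8, valid modulo lcm(4, 6) = 12: x ≡ 8 (mod 12).
  Combine with x ≡ 8 (mod 10): gcd(12, 10) = 2; 8 - 8 = 0, which IS divisible by 2, so compatible.
    Write x = 8 + 12·t and substitute into x ≡ 8 (mod 10): 12·t ≡ 8 − 8 = 0 (mod 10).
    Divide the congruence (and modulus) by g = 2: 6·t ≡ 0 (mod 5).
    Reduce coefficients mod 5: 1·t ≡ 0 (mod 5).
    So t ≡ 0 (mod 5).
    Then x = 8 + 12·0 = 8, valid modulo lcm(12, 10) = 60: x ≡ 8 (mod 60).
Verify: 8 mod 4 = 0, 8 mod 6 = 2, 8 mod 10 = 8.

x ≡ 8 (mod 60).


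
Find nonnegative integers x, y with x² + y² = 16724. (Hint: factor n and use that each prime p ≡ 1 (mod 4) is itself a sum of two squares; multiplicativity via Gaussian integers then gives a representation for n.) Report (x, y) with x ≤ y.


Step 1: Factor n = 16724 = 2^2 · 37 · 113.
Step 2: Check the mod-4 condition on each prime factor: 2 = 2 (special); 37 ≡ 1 (mod 4), exponent 1; 113 ≡ 1 (mod 4), exponent 1.
All primes ≡ 3 (mod 4) appear to even exponent (or don't appear), so by the two-squares theorem n IS expressible as a sum of two squares.
Step 3: Build a representation. Group n = k² · m with k = 2 and m = 37 · 113 = 4181 (a product of primes ≡ 1 (mod 4)); a representation of m scales to one of n via (k·x)² + (k·y)² = k²(x² + y²). Each prime p ≡ 1 (mod 4) is itself a sum of two squares; find a² by testing p − a² for a perfect square:
  37: 37 − 1² = 36 = 6² ⇒ 37 = 1² + 6².
  113: 113 − 1² = 112, 113 − 2² = 109, 113 − 3² = 104, 113 − 4² = 97, 113 − 5² = 88, 113 − 6² = 77, 113 − 7² = 64 = 8² ⇒ 113 = 7² + 8².
  Combine using the Brahmagupta–Fibonacci identity (a² + b²)(c² + d²) = (ac − bd)² + (ad + bc)² = (ac + bd)² + (ad − bc)²:
  37 · 113 = 4181: from (1² + 6²)(7² + 8²), take (1·7 − 6·8, 1·8 + 6·7) = (7 − 48, 8 + 42) = (-41, 50); dropping signs (only squares matter) gives (41, 50); check 41² + 50² = 1681 + 2500 = 4181 ✓.
  Scale by k = 2: (2·41, 2·50) = (82, 100).
Step 4: Order so x ≤ y and verify: 82² + 100² = 6724 + 10000 = 16724 = n. ✓

n = 16724 = 82² + 100² (one valid representation with x ≤ y).


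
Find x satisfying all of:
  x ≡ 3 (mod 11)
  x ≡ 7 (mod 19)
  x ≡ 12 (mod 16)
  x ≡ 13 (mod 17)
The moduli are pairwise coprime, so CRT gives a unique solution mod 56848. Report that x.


Product of moduli M = 11 · 19 · 16 · 17 = 56848.
Merge one congruence at a time:
  Start: x ≡ 3 (mod 11).
  Combine with x ≡ 7 (mod 19); new modulus lcm = 209.
    Write x = 3 + 11·t and substitute into x ≡ 7 (mod 19): 11·t ≡ 7 − 3 = 4 (mod 19).
    The inverse of 11 mod 19 is 7 (since 11·7 = 77 = 4·19 + 1), so t ≡ 7·4 = 28 ≡ 9 (mod 19).
    Then x = 3 + 11·9 = 102, valid modulo lcm(11, 19) = 209: x ≡ 102 (mod 209).
  Combine with x ≡ 12 (mod 16); new modulus lcm = 3344.
    Write x = 102 + 209·t and substitute into x ≡ 12 (mod 16): 209·t ≡ 12 − 102 = -90 (mod 16).
    Reduce coefficients mod 16: 1·t ≡ 6 (mod 16).
    So t ≡ 6 (mod 16).
    Then x = 102 + 209·6 = 1356, valid modulo lcm(209, 16) = 3344: x ≡ 1356 (mod 3344).
  Combine with x ≡ 13 (mod 17); new modulus lcm = 56848.
    Write x = 1356 + 3344·t and substitute into x ≡ 13 (mod 17): 3344·t ≡ 13 − 1356 = -1343 (mod 17).
    Reduce coefficients mod 17: 12·t ≡ 0 (mod 17).
    The inverse of 12 mod 17 is 10 (since 12·10 = 120 = 7·17 + 1), so t ≡ 10·0 = 0 ≡ 0 (mod 17).
    Then x = 1356 + 3344·0 = 1356, valid modulo lcm(3344, 17) = 56848: x ≡ 1356 (mod 56848).
Verify against each original: 1356 mod 11 = 3, 1356 mod 19 = 7, 1356 mod 16 = 12, 1356 mod 17 = 13.

x ≡ 1356 (mod 56848).


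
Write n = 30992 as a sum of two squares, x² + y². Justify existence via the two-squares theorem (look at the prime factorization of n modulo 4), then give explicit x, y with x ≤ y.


Step 1: Factor n = 30992 = 2^4 · 13 · 149.
Step 2: Check the mod-4 condition on each prime factor: 2 = 2 (special); 13 ≡ 1 (mod 4), exponent 1; 149 ≡ 1 (mod 4), exponent 1.
All primes ≡ 3 (mod 4) appear to even exponent (or don't appear), so by the two-squares theorem n IS expressible as a sum of two squares.
Step 3: Build a representation. Group n = k² · m with k = 4 and m = 13 · 149 = 1937 (a product of primes ≡ 1 (mod 4)); a representation of m scales to one of n via (k·x)² + (k·y)² = k²(x² + y²). Each prime p ≡ 1 (mod 4) is itself a sum of two squares; find a² by testing p − a² for a perfect square:
  13: 13 − 1² = 12, 13 − 2² = 9 = 3² ⇒ 13 = 2² + 3².
  149: 149 − 1² = 148, 149 − 2² = 145, 149 − 3² = 140, 149 − 4² = 133, 149 − 5² = 124, 149 − 6² = 113, 149 − 7² = 100 = 10² ⇒ 149 = 7² + 10².
  Combine using the Brahmagupta–Fibonacci identity (a² + b²)(c² + d²) = (ac − bd)² + (ad + bc)² = (ac + bd)² + (ad − bc)²:
  13 · 149 = 1937: from (2² + 3²)(7² + 10²), take (2·7 − 3·10, 2·10 + 3·7) = (14 − 30, 20 + 21) = (-16, 41); dropping signs (only squares matter) gives (16, 41); check 16² + 41² = 256 + 1681 = 1937 ✓.
  Scale by k = 4: (4·16, 4·41) = (64, 164).
Step 4: Order so x ≤ y and verify: 64² + 164² = 4096 + 26896 = 30992 = n. ✓

n = 30992 = 64² + 164² (one valid representation with x ≤ y).


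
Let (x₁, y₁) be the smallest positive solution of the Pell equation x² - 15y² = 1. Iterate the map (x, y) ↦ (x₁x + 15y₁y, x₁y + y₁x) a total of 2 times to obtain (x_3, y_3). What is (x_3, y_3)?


Step 1: Find the fundamental solution (x₁, y₁) of x² - 15y² = 1.
  Expand √15 as a continued fraction. a₀ = ⌊√15⌋ = 3; iterate m_{k+1} = d_k·a_k − m_k, d_{k+1} = (15 − m_{k+1}²)/d_k, a_{k+1} = ⌊(a₀ + m_{k+1})/d_{k+1}⌋ (starting m₀ = 0, d₀ = 1), with convergents p_k = a_k·p_{k-1} + p_{k-2}, q_k = a_k·q_{k-1} + q_{k-2} (p₋₁ = 1, q₋₁ = 0):
  k = 0: a₀ = 3; p₀/q₀ = 3/1; p₀² − 15·q₀² = 9 − 15 = -6.
  k = 1: m = 3, d = 6, a = ⌊(3 + 3)/6⌋ = 1; p/q = (1·3 + 1)/(1·1 + 0) = 4/1; p² − 15·q² = 16 − 15 = 1.
  The first convergent with p² − 15·q² = 1 gives the fundamental solution (x₁, y₁) = (4, 1).
Step 2: Apply the recurrence (x_{n+1}, y_{n+1}) = (x₁x_n + 15y₁y_n, x₁y_n + y₁x_n) repeatedly.
  From (x_1, y_1) = (4, 1): x_2 = 4·4 + 15·1·1 = 31; y_2 = 4·1 + 1·4 = 8.
  From (x_2, y_2) = (31, 8): x_3 = 4·31 + 15·1·8 = 244; y_3 = 4·8 + 1·31 = 63.
Step 3: Verify x_3² - 15·y_3² = 59536 - 59535 = 1 (should be 1). ✓

(x_1, y_1) = (4, 1); (x_3, y_3) = (244, 63).


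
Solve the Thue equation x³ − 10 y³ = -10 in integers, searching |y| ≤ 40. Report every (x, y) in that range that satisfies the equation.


The equation is x³ - 10y³ = -10. For fixed y, x³ = 10·y³ − 10, so a solution requires the RHS to be a perfect cube.
Strategy: iterate y from -40 to 40, compute RHS = 10·y³ − 10, and check whether it is a (positive or negative) perfect cube.
Check small values of y:
  y = 0: RHS = -10 is not a perfect cube.
  y = 1: RHS = 0 = (0)³ ⇒ x = 0 works.
  y = -1: RHS = -20 is not a perfect cube.
  y = 2: RHS = 70 is not a perfect cube.
  y = -2: RHS = -90 is not a perfect cube.
  y = 3: RHS = 260 is not a perfect cube.
  y = -3: RHS = -280 is not a perfect cube.
Continuing the search up to |y| = 40 finds no further solutions beyond those listed.
Collected solutions: (0, 1).

Solutions (with |y| ≤ 40): (0, 1).


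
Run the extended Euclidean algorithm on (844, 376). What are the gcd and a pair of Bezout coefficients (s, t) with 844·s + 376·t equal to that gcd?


Euclidean algorithm on (844, 376) — divide until remainder is 0:
  844 = 2 · 376 + 92
  376 = 4 · 92 + 8
  92 = 11 · 8 + 4
  8 = 2 · 4 + 0
gcd(844, 376) = 4.
Track Bezout coefficients alongside the remainders: start with r₀ = 844 = a·1 + b·0 (s = 1, t = 0) and r₁ = 376 = a·0 + b·1 (s = 0, t = 1); each new remainder r_{k+1} = r_{k-1} − q_k·r_k inherits s_{k+1} = s_{k-1} − q_k·s_k, t_{k+1} = t_{k-1} − q_k·t_k, so r_k = a·s_k + b·t_k at every step:
  q = 2: r = 92, s = 1 − 2·0 = 1, t = 0 − 2·1 = -2  (check: 844·1 + 376·(-2) = 92)
  q = 4: r = 8, s = 0 − 4·1 = -4, t = 1 − 4·(-2) = 9  (check: 844·(-4) + 376·9 = 8)
  q = 11: r = 4, s = 1 − 11·(-4) = 45, t = -2 − 11·9 = -101  (check: 844·45 + 376·(-101) = 4)
The row with r = 4 (the gcd) gives the Bezout coefficients s = 45, t = -101.
Result: 844 · (45) + 376 · (-101) = 4.

gcd(844, 376) = 4; s = 45, t = -101 (check: 844·45 + 376·(-101) = 4).


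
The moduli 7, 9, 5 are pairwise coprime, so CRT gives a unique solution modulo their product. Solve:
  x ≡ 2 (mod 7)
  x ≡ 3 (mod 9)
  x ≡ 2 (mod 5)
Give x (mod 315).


Moduli 7, 9, 5 are pairwise coprime; by CRT there is a unique solution modulo M = 7 · 9 · 5 = 315.
Solve pairwise, accumulating the modulus:
  Start with x ≡ 2 (mod 7).
  Combine with x ≡ 3 (mod 9): since gcd(7, 9) = 1, we get a unique residue mod 63.
    Write x = 2 + 7·t and substitute into x ≡ 3 (mod 9): 7·t ≡ 3 − 2 = 1 (mod 9).
    The inverse of 7 mod 9 is 4 (since 7·4 = 28 = 3·9 + 1), so t ≡ 4·1 = 4 ≡ 4 (mod 9).
    Then x = 2 + 7·4 = 30, valid modulo lcm(7, 9) = 63: x ≡ 30 (mod 63).
  Combine with x ≡ 2 (mod 5): since gcd(63, 5) = 1, we get a unique residue mod 315.
    Write x = 30 + 63·t and substitute into x ≡ 2 (mod 5): 63·t ≡ 2 − 30 = -28 (mod 5).
    Reduce coefficients mod 5: 3·t ≡ 2 (mod 5).
    The inverse of 3 mod 5 is 2 (since 3·2 = 6 = 1·5 + 1), so t ≡ 2·2 = 4 ≡ 4 (mod 5).
    Then x = 30 + 63·4 = 282, valid modulo lcm(63, 5) = 315: x ≡ 282 (mod 315).
Verify: 282 mod 7 = 2 ✓, 282 mod 9 = 3 ✓, 282 mod 5 = 2 ✓.

x ≡ 282 (mod 315).


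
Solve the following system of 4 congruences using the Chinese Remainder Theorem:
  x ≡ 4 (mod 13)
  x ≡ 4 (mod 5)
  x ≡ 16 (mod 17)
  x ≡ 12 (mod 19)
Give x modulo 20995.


Product of moduli M = 13 · 5 · 17 · 19 = 20995.
Merge one congruence at a time:
  Start: x ≡ 4 (mod 13).
  Combine with x ≡ 4 (mod 5); new modulus lcm = 65.
    Write x = 4 + 13·t and substitute into x ≡ 4 (mod 5): 13·t ≡ 4 − 4 = 0 (mod 5).
    Reduce coefficients mod 5: 3·t ≡ 0 (mod 5).
    The inverse of 3 mod 5 is 2 (since 3·2 = 6 = 1·5 + 1), so t ≡ 2·0 = 0 ≡ 0 (mod 5).
    Then x = 4 + 13·0 = 4, valid modulo lcm(13, 5) = 65: x ≡ 4 (mod 65).
  Combine with x ≡ 16 (mod 17); new modulus lcm = 1105.
    Write x = 4 + 65·t and substitute into x ≡ 16 (mod 17): 65·t ≡ 16 − 4 = 12 (mod 17).
    Reduce coefficients mod 17: 14·t ≡ 12 (mod 17).
    The inverse of 14 mod 17 is 11 (since 14·11 = 154 = 9·17 + 1), so t ≡ 11·12 = 132 ≡ 13 (mod 17).
    Then x = 4 + 65·13 = 849, valid modulo lcm(65, 17) = 1105: x ≡ 849 (mod 1105).
  Combine with x ≡ 12 (mod 19); new modulus lcm = 20995.
    Write x = 849 + 1105·t and substitute into x ≡ 12 (mod 19): 1105·t ≡ 12 − 849 = -837 (mod 19).
    Reduce coefficients mod 19: 3·t ≡ 18 (mod 19).
    The inverse of 3 mod 19 is 13 (since 3·13 = 39 = 2·19 + 1), so t ≡ 13·18 = 234 ≡ 6 (mod 19).
    Then x = 849 + 1105·6 = 7479, valid modulo lcm(1105, 19) = 20995: x ≡ 7479 (mod 20995).
Verify against each original: 7479 mod 13 = 4, 7479 mod 5 = 4, 7479 mod 17 = 16, 7479 mod 19 = 12.

x ≡ 7479 (mod 20995).


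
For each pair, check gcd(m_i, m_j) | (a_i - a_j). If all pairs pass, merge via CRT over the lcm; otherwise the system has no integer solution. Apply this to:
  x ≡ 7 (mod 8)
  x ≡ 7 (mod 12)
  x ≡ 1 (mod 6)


Moduli 8, 12, 6 are not pairwise coprime, so CRT works modulo lcm(m_i) when all pairwise compatibility conditions hold.
Pairwise compatibility: gcd(m_i, m_j) must divide a_i - a_j for every pair.
Merge one congruence at a time:
  Start: x ≡ 7 (mod 8).
  Combine with x ≡ 7 (mod 12): gcd(8, 12) = 4; 7 - 7 = 0, which IS divisible by 4, so compatible.
    Write x = 7 + 8·t and substitute into x ≡ 7 (mod 12): 8·t ≡ 7 − 7 = 0 (mod 12).
    Divide the congruence (and modulus) by g = 4: 2·t ≡ 0 (mod 3).
    The inverse of 2 mod 3 is 2 (since 2·2 = 4 = 1·3 + 1), so t ≡ 2·0 = 0 ≡ 0 (mod 3).
    Then x = 7 + 8·0 = 7, valid modulo lcm(8, 12) = 24: x ≡ 7 (mod 24).
  Combine with x ≡ 1 (mod 6): gcd(24, 6) = 6; 1 - 7 = -6, which IS divisible by 6, so compatible.
    Write x = 7 + 24·t and substitute into x ≡ 1 (mod 6): 24·t ≡ 1 − 7 = -6 (mod 6).
    Divide the congruence (and modulus) by g = 6: 4·t ≡ -1 (mod 1).
    Modulo 1 every t works; take t = 0.
    Then x = 7 + 24·0 = 7, valid modulo lcm(24, 6) = 24: x ≡ 7 (mod 24).
Verify: 7 mod 8 = 7, 7 mod 12 = 7, 7 mod 6 = 1.

x ≡ 7 (mod 24).


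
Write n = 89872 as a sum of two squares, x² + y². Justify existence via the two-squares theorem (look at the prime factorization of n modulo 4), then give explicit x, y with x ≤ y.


Step 1: Factor n = 89872 = 2^4 · 41 · 137.
Step 2: Check the mod-4 condition on each prime factor: 2 = 2 (special); 41 ≡ 1 (mod 4), exponent 1; 137 ≡ 1 (mod 4), exponent 1.
All primes ≡ 3 (mod 4) appear to even exponent (or don't appear), so by the two-squares theorem n IS expressible as a sum of two squares.
Step 3: Build a representation. Group n = k² · m with k = 4 and m = 41 · 137 = 5617 (a product of primes ≡ 1 (mod 4)); a representation of m scales to one of n via (k·x)² + (k·y)² = k²(x² + y²). Each prime p ≡ 1 (mod 4) is itself a sum of two squares; find a² by testing p − a² for a perfect square:
  41: 41 − 1² = 40, 41 − 2² = 37, 41 − 3² = 32, 41 − 4² = 25 = 5² ⇒ 41 = 4² + 5².
  137: 137 − 1² = 136, 137 − 2² = 133, 137 − 3² = 128, 137 − 4² = 121 = 11² ⇒ 137 = 4² + 11².
  Combine using the Brahmagupta–Fibonacci identity (a² + b²)(c² + d²) = (ac − bd)² + (ad + bc)² = (ac + bd)² + (ad − bc)²:
  41 · 137 = 5617: from (4² + 5²)(4² + 11²), take (4·4 − 5·11, 4·11 + 5·4) = (16 − 55, 44 + 20) = (-39, 64); dropping signs (only squares matter) gives (39, 64); check 39² + 64² = 1521 + 4096 = 5617 ✓.
  Scale by k = 4: (4·39, 4·64) = (156, 256).
Step 4: Order so x ≤ y and verify: 156² + 256² = 24336 + 65536 = 89872 = n. ✓

n = 89872 = 156² + 256² (one valid representation with x ≤ y).


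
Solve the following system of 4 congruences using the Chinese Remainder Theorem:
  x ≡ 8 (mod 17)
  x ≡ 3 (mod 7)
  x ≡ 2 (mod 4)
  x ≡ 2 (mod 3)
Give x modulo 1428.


Product of moduli M = 17 · 7 · 4 · 3 = 1428.
Merge one congruence at a time:
  Start: x ≡ 8 (mod 17).
  Combine with x ≡ 3 (mod 7); new modulus lcm = 119.
    Write x = 8 + 17·t and substitute into x ≡ 3 (mod 7): 17·t ≡ 3 − 8 = -5 (mod 7).
    Reduce coefficients mod 7: 3·t ≡ 2 (mod 7).
    The inverse of 3 mod 7 is 5 (since 3·5 = 15 = 2·7 + 1), so t ≡ 5·2 = 10 ≡ 3 (mod 7).
    Then x = 8 + 17·3 = 59, valid modulo lcm(17, 7) = 119: x ≡ 59 (mod 119).
  Combine with x ≡ 2 (mod 4); new modulus lcm = 476.
    Write x = 59 + 119·t and substitute into x ≡ 2 (mod 4): 119·t ≡ 2 − 59 = -57 (mod 4).
    Reduce coefficients mod 4: 3·t ≡ 3 (mod 4).
    The inverse of 3 mod 4 is 3 (since 3·3 = 9 = 2·4 + 1), so t ≡ 3·3 = 9 ≡ 1 (mod 4).
    Then x = 59 + 119·1 = 178, valid modulo lcm(119, 4) = 476: x ≡ 178 (mod 476).
  Combine with x ≡ 2 (mod 3); new modulus lcm = 1428.
    Write x = 178 + 476·t and substitute into x ≡ 2 (mod 3): 476·t ≡ 2 − 178 = -176 (mod 3).
    Reduce coefficients mod 3: 2·t ≡ 1 (mod 3).
    The inverse of 2 mod 3 is 2 (since 2·2 = 4 = 1·3 + 1), so t ≡ 2·1 = 2 ≡ 2 (mod 3).
    Then x = 178 + 476·2 = 1130, valid modulo lcm(476, 3) = 1428: x ≡ 1130 (mod 1428).
Verify against each original: 1130 mod 17 = 8, 1130 mod 7 = 3, 1130 mod 4 = 2, 1130 mod 3 = 2.

x ≡ 1130 (mod 1428).


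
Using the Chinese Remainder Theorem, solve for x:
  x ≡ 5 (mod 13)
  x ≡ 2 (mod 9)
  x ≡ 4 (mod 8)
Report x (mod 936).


Moduli 13, 9, 8 are pairwise coprime; by CRT there is a unique solution modulo M = 13 · 9 · 8 = 936.
Solve pairwise, accumulating the modulus:
  Start with x ≡ 5 (mod 13).
  Combine with x ≡ 2 (mod 9): since gcd(13, 9) = 1, we get a unique residue mod 117.
    Write x = 5 + 13·t and substitute into x ≡ 2 (mod 9): 13·t ≡ 2 − 5 = -3 (mod 9).
    Reduce coefficients mod 9: 4·t ≡ 6 (mod 9).
    The inverse of 4 mod 9 is 7 (since 4·7 = 28 = 3·9 + 1), so t ≡ 7·6 = 42 ≡ 6 (mod 9).
    Then x = 5 + 13·6 = 83, valid modulo lcm(13, 9) = 117: x ≡ 83 (mod 117).
  Combine with x ≡ 4 (mod 8): since gcd(117, 8) = 1, we get a unique residue mod 936.
    Write x = 83 + 117·t and substitute into x ≡ 4 (mod 8): 117·t ≡ 4 − 83 = -79 (mod 8).
    Reduce coefficients mod 8: 5·t ≡ 1 (mod 8).
    The inverse of 5 mod 8 is 5 (since 5·5 = 25 = 3·8 + 1), so t ≡ 5·1 = 5 ≡ 5 (mod 8).
    Then x = 83 + 117·5 = 668, valid modulo lcm(117, 8) = 936: x ≡ 668 (mod 936).
Verify: 668 mod 13 = 5 ✓, 668 mod 9 = 2 ✓, 668 mod 8 = 4 ✓.

x ≡ 668 (mod 936).


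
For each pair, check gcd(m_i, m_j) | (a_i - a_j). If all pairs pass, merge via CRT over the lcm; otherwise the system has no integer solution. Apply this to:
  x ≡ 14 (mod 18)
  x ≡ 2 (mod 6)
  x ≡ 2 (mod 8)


Moduli 18, 6, 8 are not pairwise coprime, so CRT works modulo lcm(m_i) when all pairwise compatibility conditions hold.
Pairwise compatibility: gcd(m_i, m_j) must divide a_i - a_j for every pair.
Merge one congruence at a time:
  Start: x ≡ 14 (mod 18).
  Combine with x ≡ 2 (mod 6): gcd(18, 6) = 6; 2 - 14 = -12, which IS divisible by 6, so compatible.
    Write x = 14 + 18·t and substitute into x ≡ 2 (mod 6): 18·t ≡ 2 − 14 = -12 (mod 6).
    Divide the congruence (and modulus) by g = 6: 3·t ≡ -2 (mod 1).
    Modulo 1 every t works; take t = 0.
    Then x = 14 + 18·0 = 14, valid modulo lcm(18, 6) = 18: x ≡ 14 (mod 18).
  Combine with x ≡ 2 (mod 8): gcd(18, 8) = 2; 2 - 14 = -12, which IS divisible by 2, so compatible.
    Write x = 14 + 18·t and substitute into x ≡ 2 (mod 8): 18·t ≡ 2 − 14 = -12 (mod 8).
    Divide the congruence (and modulus) by g = 2: 9·t ≡ -6 (mod 4).
    Reduce coefficients mod 4: 1·t ≡ 2 (mod 4).
    So t ≡ 2 (mod 4).
    Then x = 14 + 18·2 = 50, valid modulo lcm(18, 8) = 72: x ≡ 50 (mod 72).
Verify: 50 mod 18 = 14, 50 mod 6 = 2, 50 mod 8 = 2.

x ≡ 50 (mod 72).


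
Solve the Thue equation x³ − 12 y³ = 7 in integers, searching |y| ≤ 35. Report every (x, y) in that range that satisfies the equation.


The equation is x³ - 12y³ = 7. For fixed y, x³ = 12·y³ + 7, so a solution requires the RHS to be a perfect cube.
Strategy: iterate y from -35 to 35, compute RHS = 12·y³ + 7, and check whether it is a (positive or negative) perfect cube.
Check small values of y:
  y = 0: RHS = 7 is not a perfect cube.
  y = 1: RHS = 19 is not a perfect cube.
  y = -1: RHS = -5 is not a perfect cube.
  y = 2: RHS = 103 is not a perfect cube.
  y = -2: RHS = -89 is not a perfect cube.
  y = 3: RHS = 331 is not a perfect cube.
  y = -3: RHS = -317 is not a perfect cube.
Continuing the search up to |y| = 35 finds no solutions either.
No (x, y) in the scanned range satisfies the equation.

No integer solutions with |y| ≤ 35.


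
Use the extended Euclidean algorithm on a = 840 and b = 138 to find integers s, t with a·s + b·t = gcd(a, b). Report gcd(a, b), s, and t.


Euclidean algorithm on (840, 138) — divide until remainder is 0:
  840 = 6 · 138 + 12
  138 = 11 · 12 + 6
  12 = 2 · 6 + 0
gcd(840, 138) = 6.
Track Bezout coefficients alongside the remainders: start with r₀ = 840 = a·1 + b·0 (s = 1, t = 0) and r₁ = 138 = a·0 + b·1 (s = 0, t = 1); each new remainder r_{k+1} = r_{k-1} − q_k·r_k inherits s_{k+1} = s_{k-1} − q_k·s_k, t_{k+1} = t_{k-1} − q_k·t_k, so r_k = a·s_k + b·t_k at every step:
  q = 6: r = 12, s = 1 − 6·0 = 1, t = 0 − 6·1 = -6  (check: 840·1 + 138·(-6) = 12)
  q = 11: r = 6, s = 0 − 11·1 = -11, t = 1 − 11·(-6) = 67  (check: 840·(-11) + 138·67 = 6)
The row with r = 6 (the gcd) gives the Bezout coefficients s = -11, t = 67.
Result: 840 · (-11) + 138 · (67) = 6.

gcd(840, 138) = 6; s = -11, t = 67 (check: 840·(-11) + 138·67 = 6).


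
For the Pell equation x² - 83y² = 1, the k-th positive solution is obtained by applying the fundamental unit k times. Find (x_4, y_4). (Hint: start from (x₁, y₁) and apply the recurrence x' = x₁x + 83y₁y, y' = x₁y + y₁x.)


Step 1: Find the fundamental solution (x₁, y₁) of x² - 83y² = 1.
  Expand √83 as a continued fraction. a₀ = ⌊√83⌋ = 9; iterate m_{k+1} = d_k·a_k − m_k, d_{k+1} = (83 − m_{k+1}²)/d_k, a_{k+1} = ⌊(a₀ + m_{k+1})/d_{k+1}⌋ (starting m₀ = 0, d₀ = 1), with convergents p_k = a_k·p_{k-1} + p_{k-2}, q_k = a_k·q_{k-1} + q_{k-2} (p₋₁ = 1, q₋₁ = 0):
  k = 0: a₀ = 9; p₀/q₀ = 9/1; p₀² − 83·q₀² = 81 − 83 = -2.
  k = 1: m = 9, d = 2, a = ⌊(9 + 9)/2⌋ = 9; p/q = (9·9 + 1)/(9·1 + 0) = 82/9; p² − 83·q² = 6724 − 6723 = 1.
  The first convergent with p² − 83·q² = 1 gives the fundamental solution (x₁, y₁) = (82, 9).
Step 2: Apply the recurrence (x_{n+1}, y_{n+1}) = (x₁x_n + 83y₁y_n, x₁y_n + y₁x_n) repeatedly.
  From (x_1, y_1) = (82, 9): x_2 = 82·82 + 83·9·9 = 13447; y_2 = 82·9 + 9·82 = 1476.
  From (x_2, y_2) = (13447, 1476): x_3 = 82·13447 + 83·9·1476 = 2205226; y_3 = 82·1476 + 9·13447 = 242055.
  From (x_3, y_3) = (2205226, 242055): x_4 = 82·2205226 + 83·9·242055 = 361643617; y_4 = 82·242055 + 9·2205226 = 39695544.
Step 3: Verify x_4² - 83·y_4² = 130786105716842689 - 130786105716842688 = 1 (should be 1). ✓

(x_1, y_1) = (82, 9); (x_4, y_4) = (361643617, 39695544).


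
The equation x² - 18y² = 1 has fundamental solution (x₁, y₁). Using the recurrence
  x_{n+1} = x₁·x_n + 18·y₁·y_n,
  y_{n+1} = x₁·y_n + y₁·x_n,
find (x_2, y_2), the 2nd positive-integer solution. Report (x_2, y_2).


Step 1: Find the fundamental solution (x₁, y₁) of x² - 18y² = 1.
  Expand √18 as a continued fraction. a₀ = ⌊√18⌋ = 4; iterate m_{k+1} = d_k·a_k − m_k, d_{k+1} = (18 − m_{k+1}²)/d_k, a_{k+1} = ⌊(a₀ + m_{k+1})/d_{k+1}⌋ (starting m₀ = 0, d₀ = 1), with convergents p_k = a_k·p_{k-1} + p_{k-2}, q_k = a_k·q_{k-1} + q_{k-2} (p₋₁ = 1, q₋₁ = 0):
  k = 0: a₀ = 4; p₀/q₀ = 4/1; p₀² − 18·q₀² = 16 − 18 = -2.
  k = 1: m = 4, d = 2, a = ⌊(4 + 4)/2⌋ = 4; p/q = (4·4 + 1)/(4·1 + 0) = 17/4; p² − 18·q² = 289 − 288 = 1.
  The first convergent with p² − 18·q² = 1 gives the fundamental solution (x₁, y₁) = (17, 4).
Step 2: Apply the recurrence (x_{n+1}, y_{n+1}) = (x₁x_n + 18y₁y_n, x₁y_n + y₁x_n) repeatedly.
  From (x_1, y_1) = (17, 4): x_2 = 17·17 + 18·4·4 = 577; y_2 = 17·4 + 4·17 = 136.
Step 3: Verify x_2² - 18·y_2² = 332929 - 332928 = 1 (should be 1). ✓

(x_1, y_1) = (17, 4); (x_2, y_2) = (577, 136).


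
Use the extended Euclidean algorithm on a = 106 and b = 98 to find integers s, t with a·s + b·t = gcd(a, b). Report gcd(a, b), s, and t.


Euclidean algorithm on (106, 98) — divide until remainder is 0:
  106 = 1 · 98 + 8
  98 = 12 · 8 + 2
  8 = 4 · 2 + 0
gcd(106, 98) = 2.
Track Bezout coefficients alongside the remainders: start with r₀ = 106 = a·1 + b·0 (s = 1, t = 0) and r₁ = 98 = a·0 + b·1 (s = 0, t = 1); each new remainder r_{k+1} = r_{k-1} − q_k·r_k inherits s_{k+1} = s_{k-1} − q_k·s_k, t_{k+1} = t_{k-1} − q_k·t_k, so r_k = a·s_k + b·t_k at every step:
  q = 1: r = 8, s = 1 − 1·0 = 1, t = 0 − 1·1 = -1  (check: 106·1 + 98·(-1) = 8)
  q = 12: r = 2, s = 0 − 12·1 = -12, t = 1 − 12·(-1) = 13  (check: 106·(-12) + 98·13 = 2)
The row with r = 2 (the gcd) gives the Bezout coefficients s = -12, t = 13.
Result: 106 · (-12) + 98 · (13) = 2.

gcd(106, 98) = 2; s = -12, t = 13 (check: 106·(-12) + 98·13 = 2).


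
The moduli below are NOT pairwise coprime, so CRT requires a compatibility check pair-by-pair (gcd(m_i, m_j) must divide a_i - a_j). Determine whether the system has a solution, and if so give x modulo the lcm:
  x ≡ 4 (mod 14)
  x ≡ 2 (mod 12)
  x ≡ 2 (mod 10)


Moduli 14, 12, 10 are not pairwise coprime, so CRT works modulo lcm(m_i) when all pairwise compatibility conditions hold.
Pairwise compatibility: gcd(m_i, m_j) must divide a_i - a_j for every pair.
Merge one congruence at a time:
  Start: x ≡ 4 (mod 14).
  Combine with x ≡ 2 (mod 12): gcd(14, 12) = 2; 2 - 4 = -2, which IS divisible by 2, so compatible.
    Write x = 4 + 14·t and substitute into x ≡ 2 (mod 12): 14·t ≡ 2 − 4 = -2 (mod 12).
    Divide the congruence (and modulus) by g = 2: 7·t ≡ -1 (mod 6).
    Reduce coefficients mod 6: 1·t ≡ 5 (mod 6).
    So t ≡ 5 (mod 6).
    Then x = 4 + 14·5 = 74, valid modulo lcm(14, 12) = 84: x ≡ 74 (mod 84).
  Combine with x ≡ 2 (mod 10): gcd(84, 10) = 2; 2 - 74 = -72, which IS divisible by 2, so compatible.
    Write x = 74 + 84·t and substitute into x ≡ 2 (mod 10): 84·t ≡ 2 − 74 = -72 (mod 10).
    Divide the congruence (and modulus) by g = 2: 42·t ≡ -36 (mod 5).
    Reduce coefficients mod 5: 2·t ≡ 4 (mod 5).
    The inverse of 2 mod 5 is 3 (since 2·3 = 6 = 1·5 + 1), so t ≡ 3·4 = 12 ≡ 2 (mod 5).
    Then x = 74 + 84·2 = 242, valid modulo lcm(84, 10) = 420: x ≡ 242 (mod 420).
Verify: 242 mod 14 = 4, 242 mod 12 = 2, 242 mod 10 = 2.

x ≡ 242 (mod 420).


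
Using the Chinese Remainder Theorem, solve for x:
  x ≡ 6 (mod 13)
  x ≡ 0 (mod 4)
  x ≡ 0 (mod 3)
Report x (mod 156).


Moduli 13, 4, 3 are pairwise coprime; by CRT there is a unique solution modulo M = 13 · 4 · 3 = 156.
Solve pairwise, accumulating the modulus:
  Start with x ≡ 6 (mod 13).
  Combine with x ≡ 0 (mod 4): since gcd(13, 4) = 1, we get a unique residue mod 52.
    Write x = 6 + 13·t and substitute into x ≡ 0 (mod 4): 13·t ≡ 0 − 6 = -6 (mod 4).
    Reduce coefficients mod 4: 1·t ≡ 2 (mod 4).
    So t ≡ 2 (mod 4).
    Then x = 6 + 13·2 = 32, valid modulo lcm(13, 4) = 52: x ≡ 32 (mod 52).
  Combine with x ≡ 0 (mod 3): since gcd(52, 3) = 1, we get a unique residue mod 156.
    Write x = 32 + 52·t and substitute into x ≡ 0 (mod 3): 52·t ≡ 0 − 32 = -32 (mod 3).
    Reduce coefficients mod 3: 1·t ≡ 1 (mod 3).
    So t ≡ 1 (mod 3).
    Then x = 32 + 52·1 = 84, valid modulo lcm(52, 3) = 156: x ≡ 84 (mod 156).
Verify: 84 mod 13 = 6 ✓, 84 mod 4 = 0 ✓, 84 mod 3 = 0 ✓.

x ≡ 84 (mod 156).
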